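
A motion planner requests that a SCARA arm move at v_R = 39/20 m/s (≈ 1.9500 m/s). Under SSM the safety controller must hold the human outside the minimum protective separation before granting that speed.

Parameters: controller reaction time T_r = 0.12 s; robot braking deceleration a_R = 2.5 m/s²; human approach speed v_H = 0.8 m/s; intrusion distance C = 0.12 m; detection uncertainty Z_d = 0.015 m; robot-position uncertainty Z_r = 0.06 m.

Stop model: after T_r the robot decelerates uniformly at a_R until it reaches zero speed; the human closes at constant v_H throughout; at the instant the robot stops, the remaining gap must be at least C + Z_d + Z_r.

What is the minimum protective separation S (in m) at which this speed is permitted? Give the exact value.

T_s = v_R/a_R = (39/20)/(5/2) = 0.7800 s
reaction-phase robot travel = 1.9500·0.1200 = 0.2340 m
braking distance = 1.9500²/(2·2.5000) = 0.7605 m
human closes 0.8000·0.9000 = 0.7200 m
residual clearance needed = 0.1200+0.0150+0.0600 = 0.1950 m
S_min ≈ 0.2340+0.7605+0.7200+0.1950  ⇒  S_min = 3819/2000 m

S_min = 3819/2000 m = 1.9095 m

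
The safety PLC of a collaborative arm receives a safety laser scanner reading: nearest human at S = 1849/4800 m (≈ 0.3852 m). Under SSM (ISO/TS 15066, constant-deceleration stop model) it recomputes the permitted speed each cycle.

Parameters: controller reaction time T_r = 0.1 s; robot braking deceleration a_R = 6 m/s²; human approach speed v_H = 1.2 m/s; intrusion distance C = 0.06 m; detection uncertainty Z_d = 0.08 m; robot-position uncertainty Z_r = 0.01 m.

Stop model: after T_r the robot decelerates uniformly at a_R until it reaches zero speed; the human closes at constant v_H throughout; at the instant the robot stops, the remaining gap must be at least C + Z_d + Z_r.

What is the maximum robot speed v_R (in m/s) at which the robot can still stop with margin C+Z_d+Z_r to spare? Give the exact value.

v_R_max = 7/20 m/s = 0.3500 m/s

quadratic (1/12)·v² + (3/10)·v + (-553/4800) = 0
  disc = (3/10)² − 4·(1/12)·(-553/4800) = 1849/14400 ; √disc = 43/120
  v_R = (−(3/10) + 43/120) / (2·(1/12)) = 7/20 m/s
check:
T_s = v_R/a_R = (7/20)/6 = 0.0583 s
robot covers v_R·T_r = 0.3500·0.1000 = 0.0350 m before braking
braking distance = 0.3500²/(2·6.0000) = 0.0102 m
human over T_r+T_s: 1.2000·(0.1000+0.0583) = 0.1900 m
C+Z_d+Z_r = 0.0600+0.0800+0.0100 = 0.1500 m
sum ≈ 0.0350+0.0102+0.1900+0.1500 ≈ 0.3852 m = S ✓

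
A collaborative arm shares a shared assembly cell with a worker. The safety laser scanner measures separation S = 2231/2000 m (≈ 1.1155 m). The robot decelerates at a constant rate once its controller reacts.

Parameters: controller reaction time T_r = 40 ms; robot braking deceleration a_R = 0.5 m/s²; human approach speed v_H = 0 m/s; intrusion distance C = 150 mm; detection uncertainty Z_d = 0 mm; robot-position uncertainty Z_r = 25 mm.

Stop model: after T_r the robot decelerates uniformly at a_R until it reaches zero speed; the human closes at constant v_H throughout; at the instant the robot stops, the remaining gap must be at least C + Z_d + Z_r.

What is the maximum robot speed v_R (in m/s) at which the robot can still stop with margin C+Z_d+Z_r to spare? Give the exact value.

v_R_max = 19/20 m/s = 0.9500 m/s

at the boundary: (1)·v² + (1/25)·v + (-1881/2000) = 0
  disc = (1/25)² − 4·(1)·(-1881/2000) = 9409/2500 ; √disc = 97/50
  v_R = (−(1/25) + 97/50) / (2·(1)) = 19/20 m/s
check:
T_s = v_R/a_R = (19/20)/(1/2) = 1.9000 s
robot in T_r: 0.9500·0.0400 = 0.0380 m
robot under decel: 0.9500²/(2·0.5000) = 0.9025 m
human closes 0.0000·1.9400 = 0.0000 m
residual clearance needed = 0.1500+0.0000+0.0250 = 0.1750 m
sum ≈ 0.0380+0.9025+0.0000+0.1750 ≈ 1.1155 m = S ✓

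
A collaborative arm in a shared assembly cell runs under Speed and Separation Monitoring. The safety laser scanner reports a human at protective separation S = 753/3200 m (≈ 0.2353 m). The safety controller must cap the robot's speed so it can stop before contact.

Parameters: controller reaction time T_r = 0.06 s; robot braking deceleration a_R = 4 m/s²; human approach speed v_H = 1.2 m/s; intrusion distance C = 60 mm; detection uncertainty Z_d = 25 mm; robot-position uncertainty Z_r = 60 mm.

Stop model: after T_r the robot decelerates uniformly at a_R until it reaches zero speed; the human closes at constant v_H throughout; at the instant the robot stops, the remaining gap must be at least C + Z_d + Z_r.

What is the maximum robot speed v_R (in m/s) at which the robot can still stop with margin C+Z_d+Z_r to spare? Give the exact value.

at the boundary: (1/8)·v² + (9/25)·v + (-293/16000) = 0
  disc = (9/25)² − 4·(1/8)·(-293/16000) = 22201/160000 ; √disc = 149/400
  v_R = (−(9/25) + 149/400) / (2·(1/8)) = 1/20 m/s
check:
T_s = v_R/a_R = (1/20)/4 = 0.0125 s
robot in T_r: 0.0500·0.0600 = 0.0030 m
robot covers 0.0500·0.0125 − ½·4.0000·0.0125² = 0.0003 m while stopping
person approaches 1.2000·(0.0600+0.0125) = 0.0870 m
margins: 0.0600+0.0250+0.0600 = 0.1450 m
sum ≈ 0.0030+0.0003+0.0870+0.1450 ≈ 0.2353 m = S ✓

v_R_max = 1/20 m/s = 0.0500 m/s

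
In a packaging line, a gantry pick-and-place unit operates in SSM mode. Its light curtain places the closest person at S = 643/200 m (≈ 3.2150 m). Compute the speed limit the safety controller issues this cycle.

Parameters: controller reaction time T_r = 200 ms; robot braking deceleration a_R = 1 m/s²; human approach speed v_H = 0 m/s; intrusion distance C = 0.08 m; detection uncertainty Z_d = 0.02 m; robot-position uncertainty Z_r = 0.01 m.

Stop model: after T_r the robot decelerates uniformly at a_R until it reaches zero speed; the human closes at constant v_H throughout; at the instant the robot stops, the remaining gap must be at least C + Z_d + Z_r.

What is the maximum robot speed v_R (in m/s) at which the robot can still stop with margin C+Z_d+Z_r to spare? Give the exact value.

at the boundary: (1/2)·v² + (1/5)·v + (-621/200) = 0
  disc = (1/5)² − 4·(1/2)·(-621/200) = 25/4 ; √disc = 5/2
  v_R = (−(1/5) + 5/2) / (2·(1/2)) = 23/10 m/s
check:
stop time T_s = (23/10)/1 = 2.3000 s
reaction-phase robot travel = 2.3000·0.2000 = 0.4600 m
braking distance = 2.3000²/(2·1.0000) = 2.6450 m
person approaches 0.0000·(0.2000+2.3000) = 0.0000 m
C+Z_d+Z_r = 0.0800+0.0200+0.0100 = 0.1100 m
sum ≈ 0.4600+2.6450+0.0000+0.1100 ≈ 3.2150 m = S ✓

v_R_max = 23/10 m/s = 2.3000 m/s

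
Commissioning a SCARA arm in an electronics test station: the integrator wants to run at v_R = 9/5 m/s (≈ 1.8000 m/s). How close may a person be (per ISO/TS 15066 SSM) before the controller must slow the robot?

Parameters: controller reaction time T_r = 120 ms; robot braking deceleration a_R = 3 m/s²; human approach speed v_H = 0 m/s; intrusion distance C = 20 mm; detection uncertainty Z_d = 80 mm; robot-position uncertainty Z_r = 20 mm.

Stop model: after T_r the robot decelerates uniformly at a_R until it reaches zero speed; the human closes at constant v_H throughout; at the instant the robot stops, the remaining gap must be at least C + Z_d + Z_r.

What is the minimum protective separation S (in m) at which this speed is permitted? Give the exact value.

S_min = 219/250 m = 0.8760 m

T_s = v_R/a_R = (9/5)/3 = 0.6000 s
robot in T_r: 1.8000·0.1200 = 0.2160 m
robot under decel: 1.8000²/(2·3.0000) = 0.5400 m
human over T_r+T_s: 0.0000·(0.1200+0.6000) = 0.0000 m
residual clearance needed = 0.0200+0.0800+0.0200 = 0.1200 m
S_min ≈ 0.2160+0.5400+0.0000+0.1200  ⇒  S_min = 219/250 m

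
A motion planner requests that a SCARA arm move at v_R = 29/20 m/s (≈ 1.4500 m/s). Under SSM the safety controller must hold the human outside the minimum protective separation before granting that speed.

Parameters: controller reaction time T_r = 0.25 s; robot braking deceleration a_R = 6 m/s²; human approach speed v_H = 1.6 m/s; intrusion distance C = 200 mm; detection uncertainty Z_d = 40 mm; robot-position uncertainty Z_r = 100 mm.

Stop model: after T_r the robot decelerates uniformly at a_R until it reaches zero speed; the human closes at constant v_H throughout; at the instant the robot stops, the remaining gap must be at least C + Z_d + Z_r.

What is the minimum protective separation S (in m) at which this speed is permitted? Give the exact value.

stop time T_s = (29/20)/6 = 0.2417 s
robot in T_r: 1.4500·0.2500 = 0.3625 m
braking distance = 1.4500²/(2·6.0000) = 0.1752 m
person approaches 1.6000·(0.2500+0.2417) = 0.7867 m
C+Z_d+Z_r = 0.2000+0.0400+0.1000 = 0.3400 m
S_min ≈ 0.3625+0.1752+0.7867+0.3400  ⇒  S_min = 2663/1600 m

S_min = 2663/1600 m = 1.6644 m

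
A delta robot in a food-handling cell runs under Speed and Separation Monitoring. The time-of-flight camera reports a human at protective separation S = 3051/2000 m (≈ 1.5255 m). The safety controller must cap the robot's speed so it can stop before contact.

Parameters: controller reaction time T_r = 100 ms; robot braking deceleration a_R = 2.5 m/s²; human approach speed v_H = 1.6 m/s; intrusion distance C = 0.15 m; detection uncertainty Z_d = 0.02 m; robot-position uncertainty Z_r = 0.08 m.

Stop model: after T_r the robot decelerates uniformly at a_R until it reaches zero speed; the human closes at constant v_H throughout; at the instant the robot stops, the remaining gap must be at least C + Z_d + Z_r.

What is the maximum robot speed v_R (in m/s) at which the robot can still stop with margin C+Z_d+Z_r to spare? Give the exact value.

v_R_max = 23/20 m/s = 1.1500 m/s

collect terms ⇒ (1/5)·v_R² + (37/50)·v_R + (-2231/2000) = 0
  disc = (37/50)² − 4·(1/5)·(-2231/2000) = 36/25 ; √disc = 6/5
  v_R = (−(37/50) + 6/5) / (2·(1/5)) = 23/20 m/s
check:
stop time T_s = (23/20)/(5/2) = 0.4600 s
robot covers v_R·T_r = 1.1500·0.1000 = 0.1150 m before braking
braking distance = 1.1500²/(2·2.5000) = 0.2645 m
human over T_r+T_s: 1.6000·(0.1000+0.4600) = 0.8960 m
residual clearance needed = 0.1500+0.0200+0.0800 = 0.2500 m
sum ≈ 0.1150+0.2645+0.8960+0.2500 ≈ 1.5255 m = S ✓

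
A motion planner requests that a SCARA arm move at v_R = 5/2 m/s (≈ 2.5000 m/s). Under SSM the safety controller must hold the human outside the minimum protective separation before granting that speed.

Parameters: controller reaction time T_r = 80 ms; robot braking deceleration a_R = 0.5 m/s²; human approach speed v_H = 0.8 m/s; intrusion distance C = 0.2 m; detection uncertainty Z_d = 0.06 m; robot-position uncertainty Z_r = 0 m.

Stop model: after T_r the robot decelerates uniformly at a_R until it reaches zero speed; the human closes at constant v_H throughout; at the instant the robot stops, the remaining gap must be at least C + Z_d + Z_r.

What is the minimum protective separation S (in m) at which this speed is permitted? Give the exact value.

braking lasts T_s = (5/2)/(1/2) = 5.0000 s
robot covers v_R·T_r = 2.5000·0.0800 = 0.2000 m before braking
robot covers 2.5000·5.0000 − ½·0.5000·5.0000² = 6.2500 m while stopping
human closes 0.8000·5.0800 = 4.0640 m
residual clearance needed = 0.2000+0.0600+0.0000 = 0.2600 m
S_min ≈ 0.2000+6.2500+4.0640+0.2600  ⇒  S_min = 5387/500 m

S_min = 5387/500 m = 10.7740 m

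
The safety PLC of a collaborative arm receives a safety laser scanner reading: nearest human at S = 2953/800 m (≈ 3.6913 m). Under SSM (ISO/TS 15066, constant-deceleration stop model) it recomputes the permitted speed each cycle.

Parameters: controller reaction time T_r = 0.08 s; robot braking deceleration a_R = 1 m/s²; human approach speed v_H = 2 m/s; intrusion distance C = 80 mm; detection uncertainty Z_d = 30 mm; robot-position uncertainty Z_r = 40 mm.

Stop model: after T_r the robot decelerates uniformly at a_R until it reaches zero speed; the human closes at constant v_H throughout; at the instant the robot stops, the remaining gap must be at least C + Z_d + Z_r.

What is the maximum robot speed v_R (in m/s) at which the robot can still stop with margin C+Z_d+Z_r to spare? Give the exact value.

v_R_max = 5/4 m/s = 1.2500 m/s

quadratic (1/2)·v² + (52/25)·v + (-541/160) = 0
  disc = (52/25)² − 4·(1/2)·(-541/160) = 110889/10000 ; √disc = 333/100
  v_R = (−(52/25) + 333/100) / (2·(1/2)) = 5/4 m/s
check:
T_s = v_R/a_R = (5/4)/1 = 1.2500 s
robot in T_r: 1.2500·0.0800 = 0.1000 m
robot under decel: 1.2500²/(2·1.0000) = 0.7812 m
human closes 2.0000·1.3300 = 2.6600 m
margins: 0.0800+0.0300+0.0400 = 0.1500 m
sum ≈ 0.1000+0.7812+2.6600+0.1500 ≈ 3.6913 m = S ✓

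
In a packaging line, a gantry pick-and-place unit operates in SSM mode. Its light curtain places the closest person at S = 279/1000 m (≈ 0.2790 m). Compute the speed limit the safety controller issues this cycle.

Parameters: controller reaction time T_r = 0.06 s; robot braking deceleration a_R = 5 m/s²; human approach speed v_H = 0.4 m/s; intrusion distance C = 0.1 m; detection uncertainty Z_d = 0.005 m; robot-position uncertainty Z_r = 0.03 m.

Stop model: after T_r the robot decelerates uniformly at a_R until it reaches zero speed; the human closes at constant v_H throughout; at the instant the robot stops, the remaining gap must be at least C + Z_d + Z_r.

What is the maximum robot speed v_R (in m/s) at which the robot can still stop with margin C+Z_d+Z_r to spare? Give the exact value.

collect terms ⇒ (1/10)·v_R² + (7/50)·v_R + (-3/25) = 0
  disc = (7/50)² − 4·(1/10)·(-3/25) = 169/2500 ; √disc = 13/50
  v_R = (−(7/50) + 13/50) / (2·(1/10)) = 3/5 m/s
check:
T_s = v_R/a_R = (3/5)/5 = 0.1200 s
robot in T_r: 0.6000·0.0600 = 0.0360 m
robot under decel: 0.6000²/(2·5.0000) = 0.0360 m
human over T_r+T_s: 0.4000·(0.0600+0.1200) = 0.0720 m
C+Z_d+Z_r = 0.1000+0.0050+0.0300 = 0.1350 m
sum ≈ 0.0360+0.0360+0.0720+0.1350 ≈ 0.2790 m = S ✓

v_R_max = 3/5 m/s = 0.6000 m/s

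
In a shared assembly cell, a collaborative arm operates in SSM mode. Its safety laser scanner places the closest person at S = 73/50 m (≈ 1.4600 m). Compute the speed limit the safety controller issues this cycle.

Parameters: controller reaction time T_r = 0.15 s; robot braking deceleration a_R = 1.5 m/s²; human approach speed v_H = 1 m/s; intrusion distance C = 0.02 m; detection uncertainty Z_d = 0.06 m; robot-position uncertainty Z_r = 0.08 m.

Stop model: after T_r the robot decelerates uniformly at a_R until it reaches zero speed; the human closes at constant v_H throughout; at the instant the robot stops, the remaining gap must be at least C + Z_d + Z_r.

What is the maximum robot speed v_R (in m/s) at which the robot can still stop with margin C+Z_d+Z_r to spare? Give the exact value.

collect terms ⇒ (1/3)·v_R² + (49/60)·v_R + (-23/20) = 0
  disc = (49/60)² − 4·(1/3)·(-23/20) = 7921/3600 ; √disc = 89/60
  v_R = (−(49/60) + 89/60) / (2·(1/3)) = 1 m/s
check:
braking lasts T_s = 1/(3/2) = 0.6667 s
robot in T_r: 1.0000·0.1500 = 0.1500 m
braking distance = 1.0000²/(2·1.5000) = 0.3333 m
person approaches 1.0000·(0.1500+0.6667) = 0.8167 m
margins: 0.0200+0.0600+0.0800 = 0.1600 m
sum ≈ 0.1500+0.3333+0.8167+0.1600 ≈ 1.4600 m = S ✓

v_R_max = 1 m/s = 1.0000 m/s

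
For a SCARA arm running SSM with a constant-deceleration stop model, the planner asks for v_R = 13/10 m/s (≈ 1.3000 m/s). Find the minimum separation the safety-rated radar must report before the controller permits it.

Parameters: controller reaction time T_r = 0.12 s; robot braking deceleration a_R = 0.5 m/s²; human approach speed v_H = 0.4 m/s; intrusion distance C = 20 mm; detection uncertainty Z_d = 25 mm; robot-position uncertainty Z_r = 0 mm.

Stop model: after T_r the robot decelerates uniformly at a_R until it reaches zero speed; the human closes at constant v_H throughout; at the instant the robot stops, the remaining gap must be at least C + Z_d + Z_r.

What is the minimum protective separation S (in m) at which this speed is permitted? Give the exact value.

S_min = 2979/1000 m = 2.9790 m

stop time T_s = (13/10)/(1/2) = 2.6000 s
robot covers v_R·T_r = 1.3000·0.1200 = 0.1560 m before braking
robot covers 1.3000·2.6000 − ½·0.5000·2.6000² = 1.6900 m while stopping
human over T_r+T_s: 0.4000·(0.1200+2.6000) = 1.0880 m
margins: 0.0200+0.0250+0.0000 = 0.0450 m
S_min ≈ 0.1560+1.6900+1.0880+0.0450  ⇒  S_min = 2979/1000 m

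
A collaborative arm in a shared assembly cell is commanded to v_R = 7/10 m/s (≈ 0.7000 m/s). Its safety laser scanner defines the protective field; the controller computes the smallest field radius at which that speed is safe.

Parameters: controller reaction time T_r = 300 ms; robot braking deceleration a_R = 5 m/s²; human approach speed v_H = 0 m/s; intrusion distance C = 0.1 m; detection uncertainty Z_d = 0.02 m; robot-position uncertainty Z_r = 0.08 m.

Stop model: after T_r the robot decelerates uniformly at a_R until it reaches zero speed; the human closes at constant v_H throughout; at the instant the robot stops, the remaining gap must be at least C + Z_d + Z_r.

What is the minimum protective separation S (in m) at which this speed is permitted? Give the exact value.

stop time T_s = (7/10)/5 = 0.1400 s
robot covers v_R·T_r = 0.7000·0.3000 = 0.2100 m before braking
robot covers 0.7000·0.1400 − ½·5.0000·0.1400² = 0.0490 m while stopping
human closes 0.0000·0.4400 = 0.0000 m
margins: 0.1000+0.0200+0.0800 = 0.2000 m
S_min ≈ 0.2100+0.0490+0.0000+0.2000  ⇒  S_min = 459/1000 m

S_min = 459/1000 m = 0.4590 m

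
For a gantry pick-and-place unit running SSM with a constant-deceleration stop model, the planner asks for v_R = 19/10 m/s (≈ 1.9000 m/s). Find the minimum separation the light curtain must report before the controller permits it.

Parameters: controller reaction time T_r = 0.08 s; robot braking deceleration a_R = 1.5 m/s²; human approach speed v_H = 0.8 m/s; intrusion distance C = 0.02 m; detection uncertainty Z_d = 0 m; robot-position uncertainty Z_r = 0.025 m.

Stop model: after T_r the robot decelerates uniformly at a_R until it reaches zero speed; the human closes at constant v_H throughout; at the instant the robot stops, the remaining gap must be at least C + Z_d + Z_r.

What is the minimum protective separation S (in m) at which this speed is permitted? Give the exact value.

stop time T_s = (19/10)/(3/2) = 1.2667 s
robot covers v_R·T_r = 1.9000·0.0800 = 0.1520 m before braking
robot covers 1.9000·1.2667 − ½·1.5000·1.2667² = 1.2033 m while stopping
person approaches 0.8000·(0.0800+1.2667) = 1.0773 m
margins: 0.0200+0.0000+0.0250 = 0.0450 m
S_min ≈ 0.1520+1.2033+1.0773+0.0450  ⇒  S_min = 7433/3000 m

S_min = 7433/3000 m = 2.4777 m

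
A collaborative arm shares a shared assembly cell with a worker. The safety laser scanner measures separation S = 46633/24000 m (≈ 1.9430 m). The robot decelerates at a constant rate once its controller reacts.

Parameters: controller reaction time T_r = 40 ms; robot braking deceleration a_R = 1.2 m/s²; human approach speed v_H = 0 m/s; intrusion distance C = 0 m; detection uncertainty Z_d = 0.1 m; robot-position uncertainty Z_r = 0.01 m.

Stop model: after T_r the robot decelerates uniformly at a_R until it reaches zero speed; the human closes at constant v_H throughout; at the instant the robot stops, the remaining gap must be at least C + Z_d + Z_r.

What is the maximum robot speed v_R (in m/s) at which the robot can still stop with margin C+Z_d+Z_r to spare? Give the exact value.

v_R_max = 41/20 m/s = 2.0500 m/s

quadratic (5/12)·v² + (1/25)·v + (-43993/24000) = 0
  disc = (1/25)² − 4·(5/12)·(-43993/24000) = 1100401/360000 ; √disc = 1049/600
  v_R = (−(1/25) + 1049/600) / (2·(5/12)) = 41/20 m/s
check:
stop time T_s = (41/20)/(6/5) = 1.7083 s
robot covers v_R·T_r = 2.0500·0.0400 = 0.0820 m before braking
robot under decel: 2.0500²/(2·1.2000) = 1.7510 m
human closes 0.0000·1.7483 = 0.0000 m
residual clearance needed = 0.0000+0.1000+0.0100 = 0.1100 m
sum ≈ 0.0820+1.7510+0.0000+0.1100 ≈ 1.9430 m = S ✓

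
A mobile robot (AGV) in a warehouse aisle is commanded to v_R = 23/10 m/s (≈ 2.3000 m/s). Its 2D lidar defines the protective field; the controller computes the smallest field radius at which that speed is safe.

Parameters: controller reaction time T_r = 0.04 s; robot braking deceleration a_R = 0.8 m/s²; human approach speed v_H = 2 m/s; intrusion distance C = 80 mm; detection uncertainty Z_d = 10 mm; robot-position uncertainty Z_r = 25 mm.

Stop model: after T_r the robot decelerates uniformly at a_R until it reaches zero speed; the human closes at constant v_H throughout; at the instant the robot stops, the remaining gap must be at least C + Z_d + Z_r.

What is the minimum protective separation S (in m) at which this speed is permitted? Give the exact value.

S_min = 37373/4000 m = 9.3432 m

stop time T_s = (23/10)/(4/5) = 2.8750 s
robot in T_r: 2.3000·0.0400 = 0.0920 m
robot under decel: 2.3000²/(2·0.8000) = 3.3062 m
human over T_r+T_s: 2.0000·(0.0400+2.8750) = 5.8300 m
C+Z_d+Z_r = 0.0800+0.0100+0.0250 = 0.1150 m
S_min ≈ 0.0920+3.3062+5.8300+0.1150  ⇒  S_min = 37373/4000 m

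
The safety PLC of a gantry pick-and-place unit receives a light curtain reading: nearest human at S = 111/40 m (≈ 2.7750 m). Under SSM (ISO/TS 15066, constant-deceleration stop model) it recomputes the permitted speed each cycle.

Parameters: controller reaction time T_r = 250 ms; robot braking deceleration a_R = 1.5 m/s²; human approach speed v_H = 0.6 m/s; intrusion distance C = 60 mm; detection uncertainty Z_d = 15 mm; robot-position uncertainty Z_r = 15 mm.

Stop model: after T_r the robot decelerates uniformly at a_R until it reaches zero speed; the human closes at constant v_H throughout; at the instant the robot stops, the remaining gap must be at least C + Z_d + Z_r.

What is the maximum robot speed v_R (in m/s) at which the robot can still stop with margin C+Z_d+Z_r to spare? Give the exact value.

collect terms ⇒ (1/3)·v_R² + (13/20)·v_R + (-507/200) = 0
  disc = (13/20)² − 4·(1/3)·(-507/200) = 1521/400 ; √disc = 39/20
  v_R = (−(13/20) + 39/20) / (2·(1/3)) = 39/20 m/s
check:
braking lasts T_s = (39/20)/(3/2) = 1.3000 s
reaction-phase robot travel = 1.9500·0.2500 = 0.4875 m
robot under decel: 1.9500²/(2·1.5000) = 1.2675 m
human closes 0.6000·1.5500 = 0.9300 m
residual clearance needed = 0.0600+0.0150+0.0150 = 0.0900 m
sum ≈ 0.4875+1.2675+0.9300+0.0900 ≈ 2.7750 m = S ✓

v_R_max = 39/20 m/s = 1.9500 m/s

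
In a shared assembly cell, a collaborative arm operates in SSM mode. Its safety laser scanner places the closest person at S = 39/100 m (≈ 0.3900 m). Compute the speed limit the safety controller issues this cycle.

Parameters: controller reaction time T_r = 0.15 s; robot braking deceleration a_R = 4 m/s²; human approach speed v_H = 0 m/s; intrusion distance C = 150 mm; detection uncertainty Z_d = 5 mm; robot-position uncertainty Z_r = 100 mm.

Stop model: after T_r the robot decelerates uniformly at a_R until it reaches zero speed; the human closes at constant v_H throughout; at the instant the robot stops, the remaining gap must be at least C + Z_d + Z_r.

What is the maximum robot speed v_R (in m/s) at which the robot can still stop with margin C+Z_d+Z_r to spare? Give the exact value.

collect terms ⇒ (1/8)·v_R² + (3/20)·v_R + (-27/200) = 0
  disc = (3/20)² − 4·(1/8)·(-27/200) = 9/100 ; √disc = 3/10
  v_R = (−(3/20) + 3/10) / (2·(1/8)) = 3/5 m/s
check:
T_s = v_R/a_R = (3/5)/4 = 0.1500 s
robot in T_r: 0.6000·0.1500 = 0.0900 m
braking distance = 0.6000²/(2·4.0000) = 0.0450 m
human over T_r+T_s: 0.0000·(0.1500+0.1500) = 0.0000 m
C+Z_d+Z_r = 0.1500+0.0050+0.1000 = 0.2550 m
sum ≈ 0.0900+0.0450+0.0000+0.2550 ≈ 0.3900 m = S ✓

v_R_max = 3/5 m/s = 0.6000 m/s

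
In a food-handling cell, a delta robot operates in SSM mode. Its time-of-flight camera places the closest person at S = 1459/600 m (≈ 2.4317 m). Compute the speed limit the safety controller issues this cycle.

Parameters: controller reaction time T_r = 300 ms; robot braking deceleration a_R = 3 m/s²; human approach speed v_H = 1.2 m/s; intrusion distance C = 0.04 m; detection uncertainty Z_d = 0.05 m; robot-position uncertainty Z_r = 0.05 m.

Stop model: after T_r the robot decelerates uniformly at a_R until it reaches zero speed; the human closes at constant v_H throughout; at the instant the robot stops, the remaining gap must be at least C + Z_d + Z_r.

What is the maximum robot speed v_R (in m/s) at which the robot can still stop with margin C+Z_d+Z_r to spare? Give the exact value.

quadratic (1/6)·v² + (7/10)·v + (-1159/600) = 0
  disc = (7/10)² − 4·(1/6)·(-1159/600) = 16/9 ; √disc = 4/3
  v_R = (−(7/10) + 4/3) / (2·(1/6)) = 19/10 m/s
check:
T_s = v_R/a_R = (19/10)/3 = 0.6333 s
reaction-phase robot travel = 1.9000·0.3000 = 0.5700 m
robot under decel: 1.9000²/(2·3.0000) = 0.6017 m
person approaches 1.2000·(0.3000+0.6333) = 1.1200 m
margins: 0.0400+0.0500+0.0500 = 0.1400 m
sum ≈ 0.5700+0.6017+1.1200+0.1400 ≈ 2.4317 m = S ✓

v_R_max = 19/10 m/s = 1.9000 m/s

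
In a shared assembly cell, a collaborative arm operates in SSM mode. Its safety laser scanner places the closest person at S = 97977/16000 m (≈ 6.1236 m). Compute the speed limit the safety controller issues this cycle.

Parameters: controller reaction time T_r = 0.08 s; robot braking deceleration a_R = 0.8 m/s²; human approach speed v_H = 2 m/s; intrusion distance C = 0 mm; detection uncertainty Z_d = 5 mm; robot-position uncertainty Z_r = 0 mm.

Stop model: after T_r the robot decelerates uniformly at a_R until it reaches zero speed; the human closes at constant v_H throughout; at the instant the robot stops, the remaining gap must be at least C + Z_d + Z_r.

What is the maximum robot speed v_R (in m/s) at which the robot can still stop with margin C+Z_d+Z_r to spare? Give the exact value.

collect terms ⇒ (5/8)·v_R² + (129/50)·v_R + (-95337/16000) = 0
  disc = (129/50)² − 4·(5/8)·(-95337/16000) = 3448449/160000 ; √disc = 1857/400
  v_R = (−(129/50) + 1857/400) / (2·(5/8)) = 33/20 m/s
check:
T_s = v_R/a_R = (33/20)/(4/5) = 2.0625 s
robot in T_r: 1.6500·0.0800 = 0.1320 m
robot covers 1.6500·2.0625 − ½·0.8000·2.0625² = 1.7016 m while stopping
person approaches 2.0000·(0.0800+2.0625) = 4.2850 m
margins: 0.0000+0.0050+0.0000 = 0.0050 m
sum ≈ 0.1320+1.7016+4.2850+0.0050 ≈ 6.1236 m = S ✓

v_R_max = 33/20 m/s = 1.6500 m/s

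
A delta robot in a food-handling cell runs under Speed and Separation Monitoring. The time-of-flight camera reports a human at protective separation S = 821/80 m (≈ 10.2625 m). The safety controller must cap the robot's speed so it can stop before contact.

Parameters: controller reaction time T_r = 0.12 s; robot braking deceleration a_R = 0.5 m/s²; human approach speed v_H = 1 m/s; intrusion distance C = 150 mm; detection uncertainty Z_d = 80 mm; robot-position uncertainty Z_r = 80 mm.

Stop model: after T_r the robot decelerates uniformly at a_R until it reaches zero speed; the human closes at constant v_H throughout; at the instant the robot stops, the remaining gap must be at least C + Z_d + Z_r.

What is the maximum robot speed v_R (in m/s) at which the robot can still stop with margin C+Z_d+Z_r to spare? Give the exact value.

at the boundary: (1)·v² + (53/25)·v + (-3933/400) = 0
  disc = (53/25)² − 4·(1)·(-3933/400) = 109561/2500 ; √disc = 331/50
  v_R = (−(53/25) + 331/50) / (2·(1)) = 9/4 m/s
check:
stop time T_s = (9/4)/(1/2) = 4.5000 s
robot covers v_R·T_r = 2.2500·0.1200 = 0.2700 m before braking
robot under decel: 2.2500²/(2·0.5000) = 5.0625 m
human closes 1.0000·4.6200 = 4.6200 m
C+Z_d+Z_r = 0.1500+0.0800+0.0800 = 0.3100 m
sum ≈ 0.2700+5.0625+4.6200+0.3100 ≈ 10.2625 m = S ✓

v_R_max = 9/4 m/s = 2.2500 m/s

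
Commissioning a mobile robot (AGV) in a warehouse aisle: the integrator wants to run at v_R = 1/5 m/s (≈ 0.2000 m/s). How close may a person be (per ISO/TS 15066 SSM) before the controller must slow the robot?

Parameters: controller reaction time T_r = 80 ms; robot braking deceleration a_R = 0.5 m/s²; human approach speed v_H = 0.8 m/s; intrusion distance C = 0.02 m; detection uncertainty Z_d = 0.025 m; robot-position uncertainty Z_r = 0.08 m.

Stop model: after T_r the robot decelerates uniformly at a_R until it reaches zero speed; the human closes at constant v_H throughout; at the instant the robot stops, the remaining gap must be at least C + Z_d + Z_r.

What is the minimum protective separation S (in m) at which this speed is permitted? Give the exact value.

braking lasts T_s = (1/5)/(1/2) = 0.4000 s
robot covers v_R·T_r = 0.2000·0.0800 = 0.0160 m before braking
braking distance = 0.2000²/(2·0.5000) = 0.0400 m
human over T_r+T_s: 0.8000·(0.0800+0.4000) = 0.3840 m
residual clearance needed = 0.0200+0.0250+0.0800 = 0.1250 m
S_min ≈ 0.0160+0.0400+0.3840+0.1250  ⇒  S_min = 113/200 m

S_min = 113/200 m = 0.5650 m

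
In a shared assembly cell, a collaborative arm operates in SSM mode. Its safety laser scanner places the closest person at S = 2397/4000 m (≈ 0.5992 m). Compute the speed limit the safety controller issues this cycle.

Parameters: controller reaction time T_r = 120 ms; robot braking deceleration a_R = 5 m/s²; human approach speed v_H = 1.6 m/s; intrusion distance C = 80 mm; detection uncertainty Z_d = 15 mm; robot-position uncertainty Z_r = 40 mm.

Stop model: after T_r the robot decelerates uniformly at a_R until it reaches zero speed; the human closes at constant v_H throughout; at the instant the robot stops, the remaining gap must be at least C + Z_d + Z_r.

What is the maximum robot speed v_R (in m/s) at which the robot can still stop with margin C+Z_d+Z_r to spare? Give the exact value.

at the boundary: (1/10)·v² + (11/25)·v + (-1089/4000) = 0
  disc = (11/25)² − 4·(1/10)·(-1089/4000) = 121/400 ; √disc = 11/20
  v_R = (−(11/25) + 11/20) / (2·(1/10)) = 11/20 m/s
check:
T_s = v_R/a_R = (11/20)/5 = 0.1100 s
robot in T_r: 0.5500·0.1200 = 0.0660 m
robot under decel: 0.5500²/(2·5.0000) = 0.0302 m
person approaches 1.6000·(0.1200+0.1100) = 0.3680 m
margins: 0.0800+0.0150+0.0400 = 0.1350 m
sum ≈ 0.0660+0.0302+0.3680+0.1350 ≈ 0.5992 m = S ✓

v_R_max = 11/20 m/s = 0.5500 m/s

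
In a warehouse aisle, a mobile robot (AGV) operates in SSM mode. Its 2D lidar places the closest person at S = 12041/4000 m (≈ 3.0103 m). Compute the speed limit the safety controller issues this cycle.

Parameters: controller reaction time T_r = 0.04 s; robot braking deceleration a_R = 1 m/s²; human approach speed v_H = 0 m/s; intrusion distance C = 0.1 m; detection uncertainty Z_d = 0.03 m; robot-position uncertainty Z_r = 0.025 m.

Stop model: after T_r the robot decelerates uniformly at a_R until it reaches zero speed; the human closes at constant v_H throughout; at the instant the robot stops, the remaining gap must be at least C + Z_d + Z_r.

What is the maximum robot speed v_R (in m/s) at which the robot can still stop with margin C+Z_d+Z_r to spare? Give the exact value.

v_R_max = 47/20 m/s = 2.3500 m/s

quadratic (1/2)·v² + (1/25)·v + (-11421/4000) = 0
  disc = (1/25)² − 4·(1/2)·(-11421/4000) = 57121/10000 ; √disc = 239/100
  v_R = (−(1/25) + 239/100) / (2·(1/2)) = 47/20 m/s
check:
T_s = v_R/a_R = (47/20)/1 = 2.3500 s
reaction-phase robot travel = 2.3500·0.0400 = 0.0940 m
robot under decel: 2.3500²/(2·1.0000) = 2.7612 m
human over T_r+T_s: 0.0000·(0.0400+2.3500) = 0.0000 m
margins: 0.1000+0.0300+0.0250 = 0.1550 m
sum ≈ 0.0940+2.7612+0.0000+0.1550 ≈ 3.0103 m = S ✓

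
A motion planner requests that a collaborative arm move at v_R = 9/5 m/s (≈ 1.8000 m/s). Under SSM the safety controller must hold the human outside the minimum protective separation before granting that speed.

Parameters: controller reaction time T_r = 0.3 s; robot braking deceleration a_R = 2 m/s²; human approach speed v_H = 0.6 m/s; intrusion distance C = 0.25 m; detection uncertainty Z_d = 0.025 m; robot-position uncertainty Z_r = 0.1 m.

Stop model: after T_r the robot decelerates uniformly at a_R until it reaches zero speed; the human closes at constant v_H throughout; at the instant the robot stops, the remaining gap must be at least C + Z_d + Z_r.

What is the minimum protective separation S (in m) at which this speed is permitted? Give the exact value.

S_min = 489/200 m = 2.4450 m

T_s = v_R/a_R = (9/5)/2 = 0.9000 s
robot covers v_R·T_r = 1.8000·0.3000 = 0.5400 m before braking
robot under decel: 1.8000²/(2·2.0000) = 0.8100 m
person approaches 0.6000·(0.3000+0.9000) = 0.7200 m
margins: 0.2500+0.0250+0.1000 = 0.3750 m
S_min ≈ 0.5400+0.8100+0.7200+0.3750  ⇒  S_min = 489/200 m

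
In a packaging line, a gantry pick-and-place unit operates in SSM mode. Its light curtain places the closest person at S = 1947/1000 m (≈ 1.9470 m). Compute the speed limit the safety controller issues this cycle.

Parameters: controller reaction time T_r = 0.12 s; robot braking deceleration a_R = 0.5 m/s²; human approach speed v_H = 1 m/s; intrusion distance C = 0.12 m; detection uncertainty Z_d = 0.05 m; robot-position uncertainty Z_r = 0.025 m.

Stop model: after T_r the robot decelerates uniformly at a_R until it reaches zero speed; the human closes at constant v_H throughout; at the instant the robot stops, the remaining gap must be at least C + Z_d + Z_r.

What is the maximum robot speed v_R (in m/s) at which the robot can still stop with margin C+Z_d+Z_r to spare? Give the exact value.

v_R_max = 3/5 m/s = 0.6000 m/s

quadratic (1)·v² + (53/25)·v + (-204/125) = 0
  disc = (53/25)² − 4·(1)·(-204/125) = 6889/625 ; √disc = 83/25
  v_R = (−(53/25) + 83/25) / (2·(1)) = 3/5 m/s
check:
stop time T_s = (3/5)/(1/2) = 1.2000 s
reaction-phase robot travel = 0.6000·0.1200 = 0.0720 m
braking distance = 0.6000²/(2·0.5000) = 0.3600 m
human closes 1.0000·1.3200 = 1.3200 m
margins: 0.1200+0.0500+0.0250 = 0.1950 m
sum ≈ 0.0720+0.3600+1.3200+0.1950 ≈ 1.9470 m = S ✓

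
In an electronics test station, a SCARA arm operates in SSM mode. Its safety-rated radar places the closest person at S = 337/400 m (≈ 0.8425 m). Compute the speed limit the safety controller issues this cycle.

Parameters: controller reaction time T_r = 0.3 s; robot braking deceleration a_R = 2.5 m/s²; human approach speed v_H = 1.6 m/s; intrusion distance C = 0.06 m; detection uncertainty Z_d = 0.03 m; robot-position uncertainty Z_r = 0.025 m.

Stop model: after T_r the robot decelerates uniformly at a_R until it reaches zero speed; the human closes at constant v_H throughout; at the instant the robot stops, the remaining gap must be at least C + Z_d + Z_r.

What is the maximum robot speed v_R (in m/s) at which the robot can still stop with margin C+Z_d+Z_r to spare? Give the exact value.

v_R_max = 1/4 m/s = 0.2500 m/s

collect terms ⇒ (1/5)·v_R² + (47/50)·v_R + (-99/400) = 0
  disc = (47/50)² − 4·(1/5)·(-99/400) = 676/625 ; √disc = 26/25
  v_R = (−(47/50) + 26/25) / (2·(1/5)) = 1/4 m/s
check:
braking lasts T_s = (1/4)/(5/2) = 0.1000 s
robot covers v_R·T_r = 0.2500·0.3000 = 0.0750 m before braking
robot covers 0.2500·0.1000 − ½·2.5000·0.1000² = 0.0125 m while stopping
human closes 1.6000·0.4000 = 0.6400 m
margins: 0.0600+0.0300+0.0250 = 0.1150 m
sum ≈ 0.0750+0.0125+0.6400+0.1150 ≈ 0.8425 m = S ✓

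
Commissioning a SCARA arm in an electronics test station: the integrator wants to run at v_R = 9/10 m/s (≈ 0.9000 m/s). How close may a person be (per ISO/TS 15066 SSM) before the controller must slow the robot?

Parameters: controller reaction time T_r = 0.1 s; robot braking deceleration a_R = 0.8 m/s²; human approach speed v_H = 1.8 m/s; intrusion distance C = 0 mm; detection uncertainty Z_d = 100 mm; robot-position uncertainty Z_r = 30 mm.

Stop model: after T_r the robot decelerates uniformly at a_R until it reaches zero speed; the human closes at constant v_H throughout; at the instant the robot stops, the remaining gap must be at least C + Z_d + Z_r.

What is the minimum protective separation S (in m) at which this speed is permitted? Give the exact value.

T_s = v_R/a_R = (9/10)/(4/5) = 1.1250 s
robot in T_r: 0.9000·0.1000 = 0.0900 m
braking distance = 0.9000²/(2·0.8000) = 0.5062 m
person approaches 1.8000·(0.1000+1.1250) = 2.2050 m
C+Z_d+Z_r = 0.0000+0.1000+0.0300 = 0.1300 m
S_min ≈ 0.0900+0.5062+2.2050+0.1300  ⇒  S_min = 469/160 m

S_min = 469/160 m = 2.9312 m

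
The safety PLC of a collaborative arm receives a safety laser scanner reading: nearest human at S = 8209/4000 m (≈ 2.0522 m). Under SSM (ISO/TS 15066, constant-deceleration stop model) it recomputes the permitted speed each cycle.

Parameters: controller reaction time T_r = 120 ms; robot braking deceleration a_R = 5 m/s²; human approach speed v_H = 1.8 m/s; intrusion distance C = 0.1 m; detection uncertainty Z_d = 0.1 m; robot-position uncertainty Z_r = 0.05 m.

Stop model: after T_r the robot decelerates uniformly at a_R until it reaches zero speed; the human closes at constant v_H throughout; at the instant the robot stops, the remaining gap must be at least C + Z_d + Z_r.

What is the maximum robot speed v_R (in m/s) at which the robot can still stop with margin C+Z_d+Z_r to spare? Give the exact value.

v_R_max = 9/4 m/s = 2.2500 m/s

at the boundary: (1/10)·v² + (12/25)·v + (-1269/800) = 0
  disc = (12/25)² − 4·(1/10)·(-1269/800) = 8649/10000 ; √disc = 93/100
  v_R = (−(12/25) + 93/100) / (2·(1/10)) = 9/4 m/s
check:
stop time T_s = (9/4)/5 = 0.4500 s
reaction-phase robot travel = 2.2500·0.1200 = 0.2700 m
robot covers 2.2500·0.4500 − ½·5.0000·0.4500² = 0.5062 m while stopping
human over T_r+T_s: 1.8000·(0.1200+0.4500) = 1.0260 m
C+Z_d+Z_r = 0.1000+0.1000+0.0500 = 0.2500 m
sum ≈ 0.2700+0.5062+1.0260+0.2500 ≈ 2.0522 m = S ✓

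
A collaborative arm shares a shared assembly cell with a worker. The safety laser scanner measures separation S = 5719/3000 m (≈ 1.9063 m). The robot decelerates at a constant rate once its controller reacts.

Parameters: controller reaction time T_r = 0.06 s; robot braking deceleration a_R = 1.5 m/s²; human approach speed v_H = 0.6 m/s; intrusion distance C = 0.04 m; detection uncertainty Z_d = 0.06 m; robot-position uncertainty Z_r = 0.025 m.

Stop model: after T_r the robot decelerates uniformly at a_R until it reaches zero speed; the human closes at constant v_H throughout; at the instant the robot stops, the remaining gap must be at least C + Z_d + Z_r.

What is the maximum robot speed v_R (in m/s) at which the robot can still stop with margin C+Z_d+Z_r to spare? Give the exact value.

quadratic (1/3)·v² + (23/50)·v + (-1309/750) = 0
  disc = (23/50)² − 4·(1/3)·(-1309/750) = 57121/22500 ; √disc = 239/150
  v_R = (−(23/50) + 239/150) / (2·(1/3)) = 17/10 m/s
check:
T_s = v_R/a_R = (17/10)/(3/2) = 1.1333 s
reaction-phase robot travel = 1.7000·0.0600 = 0.1020 m
braking distance = 1.7000²/(2·1.5000) = 0.9633 m
human closes 0.6000·1.1933 = 0.7160 m
margins: 0.0400+0.0600+0.0250 = 0.1250 m
sum ≈ 0.1020+0.9633+0.7160+0.1250 ≈ 1.9063 m = S ✓

v_R_max = 17/10 m/s = 1.7000 m/s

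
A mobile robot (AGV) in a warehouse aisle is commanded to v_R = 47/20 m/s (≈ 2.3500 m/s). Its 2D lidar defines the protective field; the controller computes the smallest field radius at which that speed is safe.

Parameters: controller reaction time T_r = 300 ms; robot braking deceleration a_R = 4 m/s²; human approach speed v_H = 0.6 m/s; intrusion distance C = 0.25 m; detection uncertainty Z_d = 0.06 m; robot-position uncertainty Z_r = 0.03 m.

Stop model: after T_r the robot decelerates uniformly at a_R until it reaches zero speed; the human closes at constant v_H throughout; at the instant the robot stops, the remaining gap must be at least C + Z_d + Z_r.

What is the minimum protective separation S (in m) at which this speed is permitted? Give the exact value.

S_min = 7257/3200 m = 2.2678 m

stop time T_s = (47/20)/4 = 0.5875 s
robot in T_r: 2.3500·0.3000 = 0.7050 m
braking distance = 2.3500²/(2·4.0000) = 0.6903 m
human over T_r+T_s: 0.6000·(0.3000+0.5875) = 0.5325 m
C+Z_d+Z_r = 0.2500+0.0600+0.0300 = 0.3400 m
S_min ≈ 0.7050+0.6903+0.5325+0.3400  ⇒  S_min = 7257/3200 m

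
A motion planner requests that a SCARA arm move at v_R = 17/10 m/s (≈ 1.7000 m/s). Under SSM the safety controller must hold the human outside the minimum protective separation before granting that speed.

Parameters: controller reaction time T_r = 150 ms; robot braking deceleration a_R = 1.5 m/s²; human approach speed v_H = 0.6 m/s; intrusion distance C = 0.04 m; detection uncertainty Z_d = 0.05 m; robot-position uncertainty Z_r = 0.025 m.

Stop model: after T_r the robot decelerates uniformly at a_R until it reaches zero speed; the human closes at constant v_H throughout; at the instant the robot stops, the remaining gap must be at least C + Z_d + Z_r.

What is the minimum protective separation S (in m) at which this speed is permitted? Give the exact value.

stop time T_s = (17/10)/(3/2) = 1.1333 s
robot covers v_R·T_r = 1.7000·0.1500 = 0.2550 m before braking
robot covers 1.7000·1.1333 − ½·1.5000·1.1333² = 0.9633 m while stopping
human over T_r+T_s: 0.6000·(0.1500+1.1333) = 0.7700 m
residual clearance needed = 0.0400+0.0500+0.0250 = 0.1150 m
S_min ≈ 0.2550+0.9633+0.7700+0.1150  ⇒  S_min = 631/300 m

S_min = 631/300 m = 2.1033 m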